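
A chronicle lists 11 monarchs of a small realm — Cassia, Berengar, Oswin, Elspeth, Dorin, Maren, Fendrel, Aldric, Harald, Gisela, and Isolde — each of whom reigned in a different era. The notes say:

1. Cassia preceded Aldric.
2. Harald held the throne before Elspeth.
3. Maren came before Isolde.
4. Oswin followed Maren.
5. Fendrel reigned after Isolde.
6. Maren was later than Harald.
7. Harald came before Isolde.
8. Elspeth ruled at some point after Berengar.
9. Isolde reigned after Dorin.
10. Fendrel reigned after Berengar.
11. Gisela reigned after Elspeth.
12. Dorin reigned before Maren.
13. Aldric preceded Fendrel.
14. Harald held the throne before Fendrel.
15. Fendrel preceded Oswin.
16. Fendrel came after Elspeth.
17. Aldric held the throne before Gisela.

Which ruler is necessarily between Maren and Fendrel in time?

Isolde

Tracing the constraints gives Maren → Isolde → Fendrel, so Isolde sits after Maren and before Fendrel.
No other ruler is forced both after Maren and before Fendrel.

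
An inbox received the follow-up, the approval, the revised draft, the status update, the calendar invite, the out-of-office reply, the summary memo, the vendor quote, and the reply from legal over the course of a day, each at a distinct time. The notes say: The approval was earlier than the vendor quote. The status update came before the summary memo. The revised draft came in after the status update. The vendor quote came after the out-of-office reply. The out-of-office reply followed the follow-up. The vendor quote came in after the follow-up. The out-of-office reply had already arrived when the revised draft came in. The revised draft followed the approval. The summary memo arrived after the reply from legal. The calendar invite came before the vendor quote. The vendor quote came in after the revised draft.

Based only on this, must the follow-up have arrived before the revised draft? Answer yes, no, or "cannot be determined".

yes

Chain the constraints: the follow-up → the out-of-office reply → the revised draft. Each link is directly stated, so the follow-up comes before the revised draft.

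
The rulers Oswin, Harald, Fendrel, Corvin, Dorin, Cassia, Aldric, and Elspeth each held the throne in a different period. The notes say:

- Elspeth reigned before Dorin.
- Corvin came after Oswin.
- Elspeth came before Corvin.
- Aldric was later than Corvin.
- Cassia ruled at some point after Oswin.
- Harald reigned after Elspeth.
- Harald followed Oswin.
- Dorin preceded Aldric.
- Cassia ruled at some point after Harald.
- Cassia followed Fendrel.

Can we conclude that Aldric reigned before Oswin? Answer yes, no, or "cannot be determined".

Tracing the constraints gives Oswin → Corvin → Aldric, so Oswin must come before Aldric.
That means Aldric cannot be before Oswin.

no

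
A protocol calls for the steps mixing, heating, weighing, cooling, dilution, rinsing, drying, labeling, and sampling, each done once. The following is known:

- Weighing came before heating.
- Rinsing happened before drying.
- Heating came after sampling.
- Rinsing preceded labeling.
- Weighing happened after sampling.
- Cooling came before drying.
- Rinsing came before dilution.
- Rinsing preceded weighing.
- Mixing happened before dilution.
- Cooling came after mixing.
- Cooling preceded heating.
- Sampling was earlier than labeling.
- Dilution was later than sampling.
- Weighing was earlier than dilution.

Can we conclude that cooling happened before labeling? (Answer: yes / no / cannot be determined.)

No chain of stated constraints runs from cooling to labeling, and none runs from labeling to cooling either.
So the relative order of cooling and labeling is not fixed by the given facts.

cannot be determined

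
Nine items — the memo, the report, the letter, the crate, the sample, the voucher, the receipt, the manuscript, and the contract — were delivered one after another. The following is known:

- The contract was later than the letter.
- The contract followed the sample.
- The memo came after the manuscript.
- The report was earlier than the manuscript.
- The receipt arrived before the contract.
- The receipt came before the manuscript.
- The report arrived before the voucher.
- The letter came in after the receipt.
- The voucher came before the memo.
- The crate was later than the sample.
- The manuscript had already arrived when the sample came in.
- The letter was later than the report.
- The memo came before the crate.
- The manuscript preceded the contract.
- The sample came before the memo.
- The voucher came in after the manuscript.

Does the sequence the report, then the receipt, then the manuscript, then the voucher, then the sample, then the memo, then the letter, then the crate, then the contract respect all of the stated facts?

Check each stated constraint against the proposed order — e.g. the report is ahead of the letter; the receipt is ahead of the contract. Every pair is in the required order; nothing is violated.

yes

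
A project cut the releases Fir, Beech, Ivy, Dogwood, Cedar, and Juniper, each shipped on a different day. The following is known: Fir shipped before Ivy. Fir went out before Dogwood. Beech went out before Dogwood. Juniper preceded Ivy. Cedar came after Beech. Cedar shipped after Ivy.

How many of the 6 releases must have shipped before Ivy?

2

Directly stated before Ivy: Fir and Juniper.
No chain forces Beech (or any of the others) ahead of Ivy.
That's Fir and Juniper — 2 in all.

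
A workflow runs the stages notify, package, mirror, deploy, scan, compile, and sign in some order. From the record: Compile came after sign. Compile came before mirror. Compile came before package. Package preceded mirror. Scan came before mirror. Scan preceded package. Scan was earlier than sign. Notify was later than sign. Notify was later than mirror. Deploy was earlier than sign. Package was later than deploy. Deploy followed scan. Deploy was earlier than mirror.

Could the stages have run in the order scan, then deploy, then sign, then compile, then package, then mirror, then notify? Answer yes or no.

yes

Check each stated constraint against the proposed order — e.g. scan is ahead of package; scan is ahead of mirror. Every pair is in the required order; nothing is violated.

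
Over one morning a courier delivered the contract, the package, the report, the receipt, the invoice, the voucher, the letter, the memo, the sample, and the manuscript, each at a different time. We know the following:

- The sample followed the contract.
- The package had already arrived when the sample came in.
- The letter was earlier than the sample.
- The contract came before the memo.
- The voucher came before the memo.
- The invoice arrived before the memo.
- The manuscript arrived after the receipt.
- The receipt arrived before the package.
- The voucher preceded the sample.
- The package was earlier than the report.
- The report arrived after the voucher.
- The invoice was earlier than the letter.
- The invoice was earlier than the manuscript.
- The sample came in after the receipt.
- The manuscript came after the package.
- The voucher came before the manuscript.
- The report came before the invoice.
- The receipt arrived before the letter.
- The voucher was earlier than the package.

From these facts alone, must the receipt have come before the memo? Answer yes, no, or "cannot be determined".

yes

Chain the constraints: the receipt → the package → the report → the invoice → the memo. Each link is directly stated, so the receipt comes before the memo.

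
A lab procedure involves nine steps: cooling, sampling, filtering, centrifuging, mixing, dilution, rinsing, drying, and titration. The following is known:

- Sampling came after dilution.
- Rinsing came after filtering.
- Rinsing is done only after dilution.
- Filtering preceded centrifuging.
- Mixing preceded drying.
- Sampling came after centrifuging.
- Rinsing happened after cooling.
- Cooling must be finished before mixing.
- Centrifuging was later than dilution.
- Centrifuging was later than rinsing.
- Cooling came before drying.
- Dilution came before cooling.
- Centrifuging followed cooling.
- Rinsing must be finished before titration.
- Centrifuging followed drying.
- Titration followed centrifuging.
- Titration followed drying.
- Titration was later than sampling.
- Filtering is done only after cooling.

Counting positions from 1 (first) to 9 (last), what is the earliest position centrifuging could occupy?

Cooling, dilution, drying, filtering, mixing, and rinsing must all come before centrifuging — 6 forced predecessors.
Nothing else is forced ahead of centrifuging, so its earliest slot is position 6 + 1 = 7.

7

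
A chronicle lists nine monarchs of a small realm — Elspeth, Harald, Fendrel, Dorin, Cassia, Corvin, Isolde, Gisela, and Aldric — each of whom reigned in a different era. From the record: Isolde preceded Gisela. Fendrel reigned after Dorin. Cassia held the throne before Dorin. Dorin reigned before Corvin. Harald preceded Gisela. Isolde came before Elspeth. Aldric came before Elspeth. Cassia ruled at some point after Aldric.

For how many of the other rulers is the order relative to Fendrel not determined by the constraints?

Forced before Fendrel: Aldric, Cassia, and Dorin.
That leaves Corvin, Elspeth, Gisela, Harald, and Isolde with no forced order relative to Fendrel — 5.

5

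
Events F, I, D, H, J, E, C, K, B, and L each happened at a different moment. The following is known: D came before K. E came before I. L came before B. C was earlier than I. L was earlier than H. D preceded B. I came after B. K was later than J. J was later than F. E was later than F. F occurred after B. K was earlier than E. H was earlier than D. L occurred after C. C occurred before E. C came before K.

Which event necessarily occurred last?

Every other event has a chain of constraints placing it before I, so I is last.

I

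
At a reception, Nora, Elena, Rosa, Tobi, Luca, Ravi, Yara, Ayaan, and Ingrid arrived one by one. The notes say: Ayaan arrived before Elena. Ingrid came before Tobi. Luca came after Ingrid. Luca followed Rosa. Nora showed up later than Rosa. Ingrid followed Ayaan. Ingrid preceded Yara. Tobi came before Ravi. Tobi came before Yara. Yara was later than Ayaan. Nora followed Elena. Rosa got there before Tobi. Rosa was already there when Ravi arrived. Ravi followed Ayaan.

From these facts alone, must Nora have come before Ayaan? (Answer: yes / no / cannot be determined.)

no

Tracing the constraints gives Ayaan → Elena → Nora, so Ayaan must come before Nora.
That means Nora cannot be before Ayaan.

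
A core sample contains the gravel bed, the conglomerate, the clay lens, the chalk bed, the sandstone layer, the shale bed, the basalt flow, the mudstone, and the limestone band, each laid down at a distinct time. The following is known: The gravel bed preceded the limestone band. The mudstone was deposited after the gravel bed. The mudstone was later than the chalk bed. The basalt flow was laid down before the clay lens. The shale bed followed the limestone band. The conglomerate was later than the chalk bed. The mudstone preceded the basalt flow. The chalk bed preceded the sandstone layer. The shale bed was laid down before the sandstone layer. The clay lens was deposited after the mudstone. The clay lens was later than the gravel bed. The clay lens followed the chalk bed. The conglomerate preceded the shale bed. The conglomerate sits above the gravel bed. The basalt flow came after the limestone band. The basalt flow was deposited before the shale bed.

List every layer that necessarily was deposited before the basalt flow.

Directly stated before the basalt flow: the limestone band and the mudstone.
The chalk bed reaches the basalt flow via the chalk bed → the mudstone → the basalt flow.
The gravel bed reaches the basalt flow via the gravel bed → the mudstone → the basalt flow.

the chalk bed, the gravel bed, the limestone band, the mudstone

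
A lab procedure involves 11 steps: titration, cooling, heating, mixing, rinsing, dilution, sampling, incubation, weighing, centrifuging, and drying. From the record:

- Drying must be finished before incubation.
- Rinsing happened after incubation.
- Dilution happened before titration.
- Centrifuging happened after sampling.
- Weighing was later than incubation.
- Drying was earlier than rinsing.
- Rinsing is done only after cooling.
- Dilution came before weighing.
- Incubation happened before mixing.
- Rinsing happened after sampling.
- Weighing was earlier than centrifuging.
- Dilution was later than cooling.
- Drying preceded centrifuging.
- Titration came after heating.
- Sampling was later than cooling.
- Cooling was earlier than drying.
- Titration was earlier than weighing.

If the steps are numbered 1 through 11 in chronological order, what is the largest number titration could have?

9

Titration must come before centrifuging and weighing — 2 steps forced after it.
Everything else can be placed before titration in some valid order, so titration can sit as late as position 11 − 2 = 9.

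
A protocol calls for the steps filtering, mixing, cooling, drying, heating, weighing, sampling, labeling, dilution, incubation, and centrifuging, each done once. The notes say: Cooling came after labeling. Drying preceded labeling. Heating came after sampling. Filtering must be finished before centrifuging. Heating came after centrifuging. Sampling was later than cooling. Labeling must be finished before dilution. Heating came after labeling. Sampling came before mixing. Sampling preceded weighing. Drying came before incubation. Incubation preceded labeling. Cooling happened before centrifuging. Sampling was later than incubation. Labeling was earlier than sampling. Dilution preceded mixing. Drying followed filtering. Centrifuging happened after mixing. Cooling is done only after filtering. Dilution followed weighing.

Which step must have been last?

heating

Every other step has a chain of constraints placing it before heating, so heating is last.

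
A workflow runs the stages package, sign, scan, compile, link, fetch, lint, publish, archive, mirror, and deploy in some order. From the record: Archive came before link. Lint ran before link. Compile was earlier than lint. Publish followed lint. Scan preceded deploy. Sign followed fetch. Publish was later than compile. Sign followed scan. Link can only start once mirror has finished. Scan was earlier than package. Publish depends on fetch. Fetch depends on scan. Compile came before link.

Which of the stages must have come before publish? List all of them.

compile, fetch, lint, scan

Directly stated before publish: compile, fetch, and lint.
Scan reaches publish via scan → fetch → publish.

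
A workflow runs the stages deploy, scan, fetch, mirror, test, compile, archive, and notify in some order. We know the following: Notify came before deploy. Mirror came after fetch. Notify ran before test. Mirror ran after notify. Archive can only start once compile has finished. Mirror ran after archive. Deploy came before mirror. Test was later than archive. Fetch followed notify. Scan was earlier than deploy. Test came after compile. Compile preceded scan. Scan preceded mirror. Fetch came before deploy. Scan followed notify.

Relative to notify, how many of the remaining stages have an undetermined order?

2

Forced after notify: deploy, fetch, mirror, scan, and test.
That leaves archive and compile with no forced order relative to notify — 2.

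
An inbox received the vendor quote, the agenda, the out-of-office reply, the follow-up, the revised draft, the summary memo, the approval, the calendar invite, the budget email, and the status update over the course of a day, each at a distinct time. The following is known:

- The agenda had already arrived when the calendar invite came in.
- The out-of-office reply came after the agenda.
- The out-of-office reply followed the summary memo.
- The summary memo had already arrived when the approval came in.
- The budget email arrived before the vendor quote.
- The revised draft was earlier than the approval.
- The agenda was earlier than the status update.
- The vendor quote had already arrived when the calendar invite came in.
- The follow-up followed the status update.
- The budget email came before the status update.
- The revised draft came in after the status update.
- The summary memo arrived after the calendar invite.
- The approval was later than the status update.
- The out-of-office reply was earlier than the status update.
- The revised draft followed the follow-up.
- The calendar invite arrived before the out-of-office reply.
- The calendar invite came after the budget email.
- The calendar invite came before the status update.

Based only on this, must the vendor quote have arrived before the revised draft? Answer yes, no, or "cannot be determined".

yes

Chain the constraints: the vendor quote → the calendar invite → the status update → the revised draft. Each link is directly stated, so the vendor quote comes before the revised draft.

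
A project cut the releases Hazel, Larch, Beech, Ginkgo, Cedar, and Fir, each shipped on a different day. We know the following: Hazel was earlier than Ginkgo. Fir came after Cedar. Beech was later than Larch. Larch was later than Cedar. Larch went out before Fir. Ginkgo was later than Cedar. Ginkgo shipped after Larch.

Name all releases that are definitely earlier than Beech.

Directly stated before Beech: Larch.
Cedar reaches Beech via Cedar → Larch → Beech.
No chain forces Hazel (or any of the others) ahead of Beech.

Cedar, Larch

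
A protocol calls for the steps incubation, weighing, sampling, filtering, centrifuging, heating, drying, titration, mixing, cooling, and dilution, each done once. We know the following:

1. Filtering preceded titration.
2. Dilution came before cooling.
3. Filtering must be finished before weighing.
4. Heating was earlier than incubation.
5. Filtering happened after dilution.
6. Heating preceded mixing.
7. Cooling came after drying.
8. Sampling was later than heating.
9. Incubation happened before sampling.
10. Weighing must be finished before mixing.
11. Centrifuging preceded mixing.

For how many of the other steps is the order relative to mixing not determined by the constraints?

5

Forced before mixing: centrifuging, dilution, filtering, heating, and weighing.
That leaves cooling, drying, incubation, sampling, and titration with no forced order relative to mixing — 5.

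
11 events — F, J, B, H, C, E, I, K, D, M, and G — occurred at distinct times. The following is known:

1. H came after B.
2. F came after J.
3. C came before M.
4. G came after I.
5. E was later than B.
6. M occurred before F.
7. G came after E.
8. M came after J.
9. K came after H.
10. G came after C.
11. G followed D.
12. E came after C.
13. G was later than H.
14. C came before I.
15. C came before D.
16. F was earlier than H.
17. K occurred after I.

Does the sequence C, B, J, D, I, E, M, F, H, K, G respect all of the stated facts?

Check each stated constraint against the proposed order — e.g. B is ahead of H; C is ahead of G. Every pair is in the required order; nothing is violated.

yes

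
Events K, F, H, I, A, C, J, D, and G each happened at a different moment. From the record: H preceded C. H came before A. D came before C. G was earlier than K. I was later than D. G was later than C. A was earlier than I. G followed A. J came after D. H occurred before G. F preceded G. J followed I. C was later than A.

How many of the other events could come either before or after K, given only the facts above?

Forced before K: A, C, D, F, G, and H.
That leaves I and J with no forced order relative to K — 2.

2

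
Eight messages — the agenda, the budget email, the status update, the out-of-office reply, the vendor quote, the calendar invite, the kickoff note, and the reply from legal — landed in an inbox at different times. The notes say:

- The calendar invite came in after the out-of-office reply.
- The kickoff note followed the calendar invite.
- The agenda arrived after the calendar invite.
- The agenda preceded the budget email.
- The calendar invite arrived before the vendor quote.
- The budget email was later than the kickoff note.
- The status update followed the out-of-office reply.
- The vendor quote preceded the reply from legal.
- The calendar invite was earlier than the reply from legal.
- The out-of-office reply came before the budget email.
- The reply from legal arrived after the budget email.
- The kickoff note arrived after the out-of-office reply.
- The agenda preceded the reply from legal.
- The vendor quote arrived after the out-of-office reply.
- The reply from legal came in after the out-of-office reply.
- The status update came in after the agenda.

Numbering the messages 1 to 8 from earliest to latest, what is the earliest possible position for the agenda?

The calendar invite and the out-of-office reply must both come before the agenda — 2 forced predecessors.
Nothing else is forced ahead of the agenda, so its earliest slot is position 2 + 1 = 3.

3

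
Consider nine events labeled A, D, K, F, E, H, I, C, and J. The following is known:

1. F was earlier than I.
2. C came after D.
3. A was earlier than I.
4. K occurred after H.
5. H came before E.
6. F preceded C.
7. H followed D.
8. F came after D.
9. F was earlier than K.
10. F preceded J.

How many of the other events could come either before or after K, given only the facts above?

5

Forced before K: D, F, and H.
That leaves A, C, E, I, and J with no forced order relative to K — 5.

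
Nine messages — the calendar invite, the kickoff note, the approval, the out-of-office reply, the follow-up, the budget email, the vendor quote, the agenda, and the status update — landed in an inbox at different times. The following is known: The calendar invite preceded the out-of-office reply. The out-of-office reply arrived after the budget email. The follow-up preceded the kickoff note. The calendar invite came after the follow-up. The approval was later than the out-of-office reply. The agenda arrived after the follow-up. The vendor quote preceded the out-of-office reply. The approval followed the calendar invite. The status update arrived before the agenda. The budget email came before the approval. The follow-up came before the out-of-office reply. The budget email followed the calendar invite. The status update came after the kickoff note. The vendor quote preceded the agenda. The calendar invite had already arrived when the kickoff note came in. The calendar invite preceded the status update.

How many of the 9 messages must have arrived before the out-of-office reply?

Directly stated before the out-of-office reply: the budget email, the calendar invite, the follow-up, and the vendor quote.
No chain forces the status update (or any of the others) ahead of the out-of-office reply.
That's the budget email, the calendar invite, the follow-up, and the vendor quote — 4 in all.

4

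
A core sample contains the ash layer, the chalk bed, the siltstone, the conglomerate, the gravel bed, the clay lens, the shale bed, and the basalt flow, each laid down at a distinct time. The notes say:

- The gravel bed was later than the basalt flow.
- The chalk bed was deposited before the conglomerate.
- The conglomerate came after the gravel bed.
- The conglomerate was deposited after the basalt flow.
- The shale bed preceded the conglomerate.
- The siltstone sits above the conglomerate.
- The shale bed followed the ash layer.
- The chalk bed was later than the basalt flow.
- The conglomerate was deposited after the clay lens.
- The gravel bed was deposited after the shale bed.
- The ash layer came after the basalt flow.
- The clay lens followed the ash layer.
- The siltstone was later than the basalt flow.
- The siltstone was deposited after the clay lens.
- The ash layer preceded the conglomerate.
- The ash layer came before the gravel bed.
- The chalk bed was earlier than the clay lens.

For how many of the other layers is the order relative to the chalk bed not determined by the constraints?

Forced before the chalk bed: the basalt flow; forced after the chalk bed: the clay lens, the conglomerate, and the siltstone.
That leaves the ash layer, the gravel bed, and the shale bed with no forced order relative to the chalk bed — 3.

3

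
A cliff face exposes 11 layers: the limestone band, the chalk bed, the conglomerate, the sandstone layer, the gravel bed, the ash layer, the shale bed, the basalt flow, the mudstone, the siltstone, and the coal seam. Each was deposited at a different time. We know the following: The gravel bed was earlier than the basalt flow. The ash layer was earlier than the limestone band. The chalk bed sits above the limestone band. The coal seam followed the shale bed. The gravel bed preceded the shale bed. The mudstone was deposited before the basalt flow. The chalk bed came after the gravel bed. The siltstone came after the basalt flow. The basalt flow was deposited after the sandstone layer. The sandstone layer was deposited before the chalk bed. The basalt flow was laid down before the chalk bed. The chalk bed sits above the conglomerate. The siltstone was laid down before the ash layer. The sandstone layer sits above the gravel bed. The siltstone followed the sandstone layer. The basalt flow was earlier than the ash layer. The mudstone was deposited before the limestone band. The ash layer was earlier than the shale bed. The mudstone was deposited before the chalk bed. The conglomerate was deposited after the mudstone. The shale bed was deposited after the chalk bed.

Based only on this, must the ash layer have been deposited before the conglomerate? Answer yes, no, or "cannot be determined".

cannot be determined

No chain of stated constraints runs from the ash layer to the conglomerate, and none runs from the conglomerate to the ash layer either.
So the relative order of the ash layer and the conglomerate is not fixed by the given facts.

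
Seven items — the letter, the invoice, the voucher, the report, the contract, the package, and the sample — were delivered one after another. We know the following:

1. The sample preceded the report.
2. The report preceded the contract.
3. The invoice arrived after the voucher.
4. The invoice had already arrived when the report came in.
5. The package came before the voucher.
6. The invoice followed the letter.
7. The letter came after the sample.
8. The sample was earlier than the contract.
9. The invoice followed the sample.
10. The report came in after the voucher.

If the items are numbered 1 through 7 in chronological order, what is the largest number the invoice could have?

The invoice must come before the contract and the report — 2 items forced after it.
Everything else can be placed before the invoice in some valid order, so the invoice can sit as late as position 7 − 2 = 5.

5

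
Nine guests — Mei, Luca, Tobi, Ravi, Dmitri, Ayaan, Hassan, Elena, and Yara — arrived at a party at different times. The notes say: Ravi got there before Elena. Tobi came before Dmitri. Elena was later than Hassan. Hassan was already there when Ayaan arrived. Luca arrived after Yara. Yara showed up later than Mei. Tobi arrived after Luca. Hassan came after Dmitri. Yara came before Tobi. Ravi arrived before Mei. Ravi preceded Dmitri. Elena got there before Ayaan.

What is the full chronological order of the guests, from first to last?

The constraints fix every adjacent pair, so only one ordering works:
Ravi → Mei → Yara → Luca → Tobi → Dmitri → Hassan → Elena → Ayaan.

Ravi, Mei, Yara, Luca, Tobi, Dmitri, Hassan, Elena, Ayaan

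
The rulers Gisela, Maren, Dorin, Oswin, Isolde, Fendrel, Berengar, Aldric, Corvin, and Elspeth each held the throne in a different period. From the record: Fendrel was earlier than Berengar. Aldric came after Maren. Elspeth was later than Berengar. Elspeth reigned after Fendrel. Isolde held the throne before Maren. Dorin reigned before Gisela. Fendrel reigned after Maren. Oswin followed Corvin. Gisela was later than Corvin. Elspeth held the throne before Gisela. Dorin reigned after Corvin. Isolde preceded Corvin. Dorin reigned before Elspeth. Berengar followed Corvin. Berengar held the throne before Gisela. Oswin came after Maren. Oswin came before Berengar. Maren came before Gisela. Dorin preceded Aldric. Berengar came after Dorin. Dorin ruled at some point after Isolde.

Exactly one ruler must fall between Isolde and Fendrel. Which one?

Tracing the constraints gives Isolde → Maren → Fendrel, so Maren sits after Isolde and before Fendrel.
No other ruler is forced both after Isolde and before Fendrel.

Maren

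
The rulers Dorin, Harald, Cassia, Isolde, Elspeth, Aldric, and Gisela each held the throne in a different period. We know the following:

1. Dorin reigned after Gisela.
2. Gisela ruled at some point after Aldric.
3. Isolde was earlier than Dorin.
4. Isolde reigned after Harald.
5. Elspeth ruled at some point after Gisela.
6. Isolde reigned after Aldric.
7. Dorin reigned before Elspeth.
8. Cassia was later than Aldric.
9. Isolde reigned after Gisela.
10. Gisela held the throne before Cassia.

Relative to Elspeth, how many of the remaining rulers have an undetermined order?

1

Forced before Elspeth: Aldric, Dorin, Gisela, Harald, and Isolde.
That leaves Cassia with no forced order relative to Elspeth — 1.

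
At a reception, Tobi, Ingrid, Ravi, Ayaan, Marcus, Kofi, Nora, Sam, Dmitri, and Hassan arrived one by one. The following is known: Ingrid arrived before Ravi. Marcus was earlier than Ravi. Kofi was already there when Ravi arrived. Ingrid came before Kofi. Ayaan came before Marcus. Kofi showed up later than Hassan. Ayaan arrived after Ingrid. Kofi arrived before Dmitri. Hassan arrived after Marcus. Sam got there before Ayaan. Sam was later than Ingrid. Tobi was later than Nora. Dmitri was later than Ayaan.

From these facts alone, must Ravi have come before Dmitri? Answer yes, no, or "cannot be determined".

No chain of stated constraints runs from Ravi to Dmitri, and none runs from Dmitri to Ravi either.
So the relative order of Ravi and Dmitri is not fixed by the given facts.

cannot be determined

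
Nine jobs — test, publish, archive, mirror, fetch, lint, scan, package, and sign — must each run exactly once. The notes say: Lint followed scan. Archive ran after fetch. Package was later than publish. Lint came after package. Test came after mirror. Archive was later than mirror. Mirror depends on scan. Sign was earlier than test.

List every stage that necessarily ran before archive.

Directly stated before archive: fetch and mirror.
Scan reaches archive via scan → mirror → archive.
No chain forces package (or any of the others) ahead of archive.

fetch, mirror, scan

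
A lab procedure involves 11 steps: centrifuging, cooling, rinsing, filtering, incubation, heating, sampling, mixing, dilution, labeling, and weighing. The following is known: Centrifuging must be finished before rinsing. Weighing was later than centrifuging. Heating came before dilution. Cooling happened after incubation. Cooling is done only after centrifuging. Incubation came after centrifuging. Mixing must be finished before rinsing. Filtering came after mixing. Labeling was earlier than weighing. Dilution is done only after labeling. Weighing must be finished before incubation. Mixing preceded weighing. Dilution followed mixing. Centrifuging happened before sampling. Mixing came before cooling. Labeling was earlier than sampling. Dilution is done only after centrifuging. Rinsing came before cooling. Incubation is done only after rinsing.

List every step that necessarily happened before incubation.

centrifuging, labeling, mixing, rinsing, weighing

Directly stated before incubation: centrifuging, rinsing, and weighing.
Labeling reaches incubation via labeling → weighing → incubation.
Mixing reaches incubation via mixing → weighing → incubation.
No chain forces cooling (or any of the others) ahead of incubation.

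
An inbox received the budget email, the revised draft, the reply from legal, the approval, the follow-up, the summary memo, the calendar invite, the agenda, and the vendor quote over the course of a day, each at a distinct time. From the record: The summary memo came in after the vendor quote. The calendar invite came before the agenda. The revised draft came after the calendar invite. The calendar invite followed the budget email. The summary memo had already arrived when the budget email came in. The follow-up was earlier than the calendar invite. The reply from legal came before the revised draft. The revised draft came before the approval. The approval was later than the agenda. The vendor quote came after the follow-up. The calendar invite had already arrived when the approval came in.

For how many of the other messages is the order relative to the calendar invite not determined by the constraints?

Forced before the calendar invite: the budget email, the follow-up, the summary memo, and the vendor quote; forced after the calendar invite: the agenda, the approval, and the revised draft.
That leaves the reply from legal with no forced order relative to the calendar invite — 1.

1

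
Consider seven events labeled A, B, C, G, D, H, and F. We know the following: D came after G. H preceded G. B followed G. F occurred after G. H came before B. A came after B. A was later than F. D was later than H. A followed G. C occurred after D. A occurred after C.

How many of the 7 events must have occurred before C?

3

Directly stated before C: D.
G reaches C via G → D → C.
H reaches C via H → D → C.
That's D, G, and H — 3 in all.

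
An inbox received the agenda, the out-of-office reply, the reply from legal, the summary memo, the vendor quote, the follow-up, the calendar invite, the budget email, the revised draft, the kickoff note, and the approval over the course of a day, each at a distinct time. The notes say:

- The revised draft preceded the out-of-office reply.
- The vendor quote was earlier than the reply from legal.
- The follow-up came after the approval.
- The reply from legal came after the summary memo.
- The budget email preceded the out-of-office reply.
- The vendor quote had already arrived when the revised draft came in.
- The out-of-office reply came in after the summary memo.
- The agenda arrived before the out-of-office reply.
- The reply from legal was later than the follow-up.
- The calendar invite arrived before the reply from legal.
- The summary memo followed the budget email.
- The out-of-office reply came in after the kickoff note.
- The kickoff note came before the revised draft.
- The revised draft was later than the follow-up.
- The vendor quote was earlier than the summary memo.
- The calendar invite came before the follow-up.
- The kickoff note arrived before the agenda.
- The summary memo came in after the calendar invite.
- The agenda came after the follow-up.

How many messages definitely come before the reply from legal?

6

Directly stated before the reply from legal: the calendar invite, the follow-up, the summary memo, and the vendor quote.
The approval reaches the reply from legal via the approval → the follow-up → the reply from legal.
The budget email reaches the reply from legal via the budget email → the summary memo → the reply from legal.
That's the approval, the budget email, the calendar invite, the follow-up, the summary memo, and the vendor quote — 6 in all.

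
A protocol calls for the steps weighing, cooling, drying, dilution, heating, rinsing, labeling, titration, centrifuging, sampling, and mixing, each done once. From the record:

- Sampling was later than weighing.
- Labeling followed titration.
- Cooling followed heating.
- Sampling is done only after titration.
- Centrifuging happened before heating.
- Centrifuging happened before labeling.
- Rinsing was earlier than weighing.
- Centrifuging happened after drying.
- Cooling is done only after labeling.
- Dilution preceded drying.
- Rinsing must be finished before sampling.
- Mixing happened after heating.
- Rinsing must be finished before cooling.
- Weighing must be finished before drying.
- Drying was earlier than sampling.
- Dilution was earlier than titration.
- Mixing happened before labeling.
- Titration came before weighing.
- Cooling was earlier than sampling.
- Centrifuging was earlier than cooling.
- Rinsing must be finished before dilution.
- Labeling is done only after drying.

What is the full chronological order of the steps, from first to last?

The constraints fix every adjacent pair, so only one ordering works:
rinsing → dilution → titration → weighing → drying → centrifuging → heating → mixing → labeling → cooling → sampling.

rinsing, dilution, titration, weighing, drying, centrifuging, heating, mixing, labeling, cooling, sampling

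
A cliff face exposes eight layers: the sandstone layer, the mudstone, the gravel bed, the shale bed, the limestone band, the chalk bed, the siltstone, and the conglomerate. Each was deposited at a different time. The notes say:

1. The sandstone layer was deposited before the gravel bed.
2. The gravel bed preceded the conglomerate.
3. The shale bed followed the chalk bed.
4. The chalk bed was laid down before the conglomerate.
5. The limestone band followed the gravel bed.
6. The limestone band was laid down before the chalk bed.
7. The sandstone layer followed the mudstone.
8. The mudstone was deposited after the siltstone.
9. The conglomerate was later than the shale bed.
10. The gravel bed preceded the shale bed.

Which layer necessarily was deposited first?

the siltstone

The siltstone has a chain of constraints placing it before every other layer, so the siltstone must be first.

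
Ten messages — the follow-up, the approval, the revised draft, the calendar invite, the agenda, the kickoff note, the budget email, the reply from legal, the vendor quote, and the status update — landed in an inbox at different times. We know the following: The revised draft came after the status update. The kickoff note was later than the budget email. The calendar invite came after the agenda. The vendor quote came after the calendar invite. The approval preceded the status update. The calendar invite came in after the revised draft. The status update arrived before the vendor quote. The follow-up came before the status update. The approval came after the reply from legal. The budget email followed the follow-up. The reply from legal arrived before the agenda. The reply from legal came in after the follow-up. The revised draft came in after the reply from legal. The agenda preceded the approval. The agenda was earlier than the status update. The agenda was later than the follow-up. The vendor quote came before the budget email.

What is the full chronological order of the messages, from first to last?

The constraints fix every adjacent pair, so only one ordering works:
the follow-up → the reply from legal → the agenda → the approval → the status update → the revised draft → the calendar invite → the vendor quote → the budget email → the kickoff note.

the follow-up, the reply from legal, the agenda, the approval, the status update, the revised draft, the calendar invite, the vendor quote, the budget email, the kickoff note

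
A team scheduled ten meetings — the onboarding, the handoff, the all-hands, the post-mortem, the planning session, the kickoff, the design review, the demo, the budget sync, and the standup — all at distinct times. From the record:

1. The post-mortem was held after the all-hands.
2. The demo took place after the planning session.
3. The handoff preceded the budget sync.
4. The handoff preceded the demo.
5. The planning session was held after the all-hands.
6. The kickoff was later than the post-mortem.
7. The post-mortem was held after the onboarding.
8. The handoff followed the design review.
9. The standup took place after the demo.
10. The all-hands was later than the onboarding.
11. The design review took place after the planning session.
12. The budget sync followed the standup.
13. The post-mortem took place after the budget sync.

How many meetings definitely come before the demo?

5

Directly stated before the demo: the handoff and the planning session.
The all-hands reaches the demo via the all-hands → the planning session → the demo.
The design review reaches the demo via the design review → the handoff → the demo.
The onboarding reaches the demo via the onboarding → the all-hands → the planning session → the demo.
No chain forces the budget sync (or any of the others) ahead of the demo.
That's the all-hands, the design review, the handoff, the onboarding, and the planning session — 5 in all.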